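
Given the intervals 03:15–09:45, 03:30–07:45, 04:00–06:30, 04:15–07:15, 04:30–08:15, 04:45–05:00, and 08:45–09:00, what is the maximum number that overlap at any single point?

6

Walk the sorted start/end points keeping a running depth.
The depth first hits 6 at 04:45.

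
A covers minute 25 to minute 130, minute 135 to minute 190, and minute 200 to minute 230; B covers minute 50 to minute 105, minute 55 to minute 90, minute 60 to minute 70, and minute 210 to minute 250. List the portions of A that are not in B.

minute 25 to minute 50, minute 105 to minute 130, minute 135 to minute 190, minute 200 to minute 210

Second set merges to minute 50 to minute 105, minute 210 to minute 250.
minute 25 to minute 130 \ B = minute 25 to minute 50, minute 105 to minute 130.
minute 135 to minute 190: nothing removed.
minute 200 to minute 230 \ B = minute 200 to minute 210.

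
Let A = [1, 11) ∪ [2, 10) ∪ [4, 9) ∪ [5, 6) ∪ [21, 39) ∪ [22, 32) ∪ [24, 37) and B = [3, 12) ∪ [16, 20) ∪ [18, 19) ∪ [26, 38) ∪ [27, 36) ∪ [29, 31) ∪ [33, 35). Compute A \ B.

First set merges to [1, 11), [21, 39).
Second set merges to [3, 12), [16, 20), [26, 38).
[1, 11) minus B → [1, 3).
[21, 39) minus B → [21, 26), [38, 39).

[1, 3) ∪ [21, 26) ∪ [38, 39)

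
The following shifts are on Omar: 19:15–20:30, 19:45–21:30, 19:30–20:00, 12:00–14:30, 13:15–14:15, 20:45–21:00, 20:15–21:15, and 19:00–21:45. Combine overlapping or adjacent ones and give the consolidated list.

12:00–14:30, 19:00–21:45

Sort by start: 12:00–14:30, 13:15–14:15, 19:00–21:45, 19:15–20:30, 19:30–20:00, 19:45–21:30, 20:15–21:15, 20:45–21:00.
13:15–14:15 overlaps/touches 12:00–14:30 → extend to 12:00–14:30.
19:00–21:45 is disjoint → start new block.
19:15–20:30 overlaps/touches 19:00–21:45 → extend to 19:00–21:45.
19:30–20:00 overlaps/touches 19:00–21:45 → extend to 19:00–21:45.
19:45–21:30 overlaps/touches 19:00–21:45 → extend to 19:00–21:45.
20:15–21:15 overlaps/touches 19:00–21:45 → extend to 19:00–21:45.
20:45–21:00 overlaps/touches 19:00–21:45 → extend to 19:00–21:45.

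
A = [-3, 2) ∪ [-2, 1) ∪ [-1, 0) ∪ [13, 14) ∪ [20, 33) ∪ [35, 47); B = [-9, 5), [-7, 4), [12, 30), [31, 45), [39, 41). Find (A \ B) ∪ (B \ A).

[-9, -3) ∪ [2, 5) ∪ [12, 13) ∪ [14, 20) ∪ [30, 31) ∪ [33, 35) ∪ [45, 47)

First set merges to [-3, 2), [13, 14), [20, 33), [35, 47).
Second set merges to [-9, 5), [12, 30), [31, 45).
A but not B: [30, 31), [45, 47).
B but not A: [-9, -3), [2, 5), [12, 13), [14, 20), [33, 35).
Combining gives A △ B.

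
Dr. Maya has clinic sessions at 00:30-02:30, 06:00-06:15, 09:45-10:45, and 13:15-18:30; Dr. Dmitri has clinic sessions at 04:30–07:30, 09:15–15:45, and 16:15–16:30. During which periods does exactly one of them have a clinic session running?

00:30–02:30, 04:30–06:00, 06:15–07:30, 09:15–09:45, 10:45–13:15, 15:45–16:15, 16:30–18:30

Only in the first: 00:30–02:30, 15:45–16:15, 16:30–18:30.
Only in the second: 04:30–06:00, 06:15–07:30, 09:15–09:45, 10:45–13:15.
Together these are the periods covered by exactly one.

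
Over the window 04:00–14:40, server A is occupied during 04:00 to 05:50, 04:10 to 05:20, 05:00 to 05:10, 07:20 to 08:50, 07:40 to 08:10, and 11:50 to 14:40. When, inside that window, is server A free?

05:50-07:20, 08:50-11:50

The merged coverage is 04:00-05:50, 07:20-08:50, 11:50-14:40.
Uncovered inside 04:00-14:40: 05:50-07:20, 08:50-11:50.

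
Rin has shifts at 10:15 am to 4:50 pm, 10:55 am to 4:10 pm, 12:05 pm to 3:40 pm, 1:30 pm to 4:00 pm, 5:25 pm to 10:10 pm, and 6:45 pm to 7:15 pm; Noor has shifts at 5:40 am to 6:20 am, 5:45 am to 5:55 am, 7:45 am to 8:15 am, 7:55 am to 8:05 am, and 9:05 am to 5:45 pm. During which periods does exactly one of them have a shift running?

A, merged: 10:15 am–4:50 pm, 5:25 pm–10:10 pm.
B, merged: 5:40 am–6:20 am, 7:45 am–8:15 am, 9:05 am–5:45 pm.
A \ B = 5:45 pm–10:10 pm.
B \ A = 5:40 am–6:20 am, 7:45 am–8:15 am, 9:05 am–10:15 am, 4:50 pm–5:25 pm.
Union of the two gives the symmetric difference.

5:40 am–6:20 am, 7:45 am–8:15 am, 9:05 am–10:15 am, 4:50 pm–5:25 pm, 5:45 pm–10:10 pm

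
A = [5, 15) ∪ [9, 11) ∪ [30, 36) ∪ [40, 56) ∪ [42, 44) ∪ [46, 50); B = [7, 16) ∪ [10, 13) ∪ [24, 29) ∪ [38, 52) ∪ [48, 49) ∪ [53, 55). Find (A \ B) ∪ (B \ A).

[5, 7) ∪ [15, 16) ∪ [24, 29) ∪ [30, 36) ∪ [38, 40) ∪ [52, 53) ∪ [55, 56)

A, merged: [5, 15), [30, 36), [40, 56).
B, merged: [7, 16), [24, 29), [38, 52), [53, 55).
A \ B = [5, 7), [30, 36), [52, 53), [55, 56).
B \ A = [15, 16), [24, 29), [38, 40).
Union of the two gives the symmetric difference.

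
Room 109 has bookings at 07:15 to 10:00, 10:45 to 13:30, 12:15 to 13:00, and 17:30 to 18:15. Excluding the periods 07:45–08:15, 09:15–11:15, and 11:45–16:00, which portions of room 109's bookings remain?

07:15–07:45, 08:15–09:15, 11:15–11:45, 17:30–18:15

A, merged: 07:15–10:00, 10:45–13:30, 17:30–18:15.
07:15–10:00 minus B → 07:15–07:45, 08:15–09:15.
10:45–13:30 minus B → 11:15–11:45.
17:30–18:15: no B overlap → unchanged.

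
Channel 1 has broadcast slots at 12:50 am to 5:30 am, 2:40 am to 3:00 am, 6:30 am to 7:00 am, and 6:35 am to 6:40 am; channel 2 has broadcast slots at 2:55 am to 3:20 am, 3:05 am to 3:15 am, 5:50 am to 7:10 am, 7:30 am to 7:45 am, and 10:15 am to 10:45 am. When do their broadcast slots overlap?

2:55 am–3:20 am, 6:30 am–7:00 am

First set merges to 12:50 am–5:30 am, 6:30 am–7:00 am.
Second set merges to 2:55 am–3:20 am, 5:50 am–7:10 am, 7:30 am–7:45 am, 10:15 am–10:45 am.
12:50 am–5:30 am meets the second set on 2:55 am–3:20 am.
6:30 am–7:00 am meets the second set on 6:30 am–7:00 am.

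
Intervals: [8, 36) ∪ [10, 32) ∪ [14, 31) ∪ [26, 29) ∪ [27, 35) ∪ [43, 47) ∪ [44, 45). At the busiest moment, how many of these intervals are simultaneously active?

Walk the sorted start/end points keeping a running depth.
The depth first hits 5 at 27.

5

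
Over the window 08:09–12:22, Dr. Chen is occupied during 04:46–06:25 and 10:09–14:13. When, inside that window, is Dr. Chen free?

08:09-10:09

After merging, the occupied span is 04:46-06:25, 10:09-14:13.
Uncovered inside 08:09-12:22: 08:09-10:09.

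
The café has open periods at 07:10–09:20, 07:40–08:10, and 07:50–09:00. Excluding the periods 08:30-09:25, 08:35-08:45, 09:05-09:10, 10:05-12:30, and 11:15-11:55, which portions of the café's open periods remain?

A, merged: 07:10-09:20.
B, merged: 08:30-09:25, 10:05-12:30.
07:10-09:20 minus B → 07:10-08:30.

07:10-08:30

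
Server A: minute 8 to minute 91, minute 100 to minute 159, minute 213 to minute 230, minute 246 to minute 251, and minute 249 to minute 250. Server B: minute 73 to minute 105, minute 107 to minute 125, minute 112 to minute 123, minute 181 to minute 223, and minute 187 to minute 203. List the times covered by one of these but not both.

minute 8 to minute 73, minute 91 to minute 100, minute 105 to minute 107, minute 125 to minute 159, minute 181 to minute 213, minute 223 to minute 230, minute 246 to minute 251

First set merges to minute 8 to minute 91, minute 100 to minute 159, minute 213 to minute 230, minute 246 to minute 251.
Second set merges to minute 73 to minute 105, minute 107 to minute 125, minute 181 to minute 223.
Only in the first: minute 8 to minute 73, minute 105 to minute 107, minute 125 to minute 159, minute 223 to minute 230, minute 246 to minute 251.
Only in the second: minute 91 to minute 100, minute 181 to minute 213.
Together these are the periods covered by exactly one.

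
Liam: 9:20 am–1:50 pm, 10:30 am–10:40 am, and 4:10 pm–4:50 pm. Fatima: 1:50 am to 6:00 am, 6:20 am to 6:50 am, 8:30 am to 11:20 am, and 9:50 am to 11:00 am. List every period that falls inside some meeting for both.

First set merges to 9:20 am–1:50 pm, 4:10 pm–4:50 pm.
Second set merges to 1:50 am–6:00 am, 6:20 am–6:50 am, 8:30 am–11:20 am.
9:20 am–1:50 pm meets the second set on 9:20 am–11:20 am.
4:10 pm–4:50 pm: no overlap with the second set.

9:20 am–11:20 am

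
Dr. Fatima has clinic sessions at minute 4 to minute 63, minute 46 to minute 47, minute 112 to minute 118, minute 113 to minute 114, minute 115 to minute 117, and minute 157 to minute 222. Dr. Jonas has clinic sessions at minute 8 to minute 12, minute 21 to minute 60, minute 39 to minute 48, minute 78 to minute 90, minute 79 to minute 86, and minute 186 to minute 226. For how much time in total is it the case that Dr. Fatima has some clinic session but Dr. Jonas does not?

First set merges to minute 4 to minute 63, minute 112 to minute 118, minute 157 to minute 222.
Second set merges to minute 8 to minute 12, minute 21 to minute 60, minute 78 to minute 90, minute 186 to minute 226.
A \ B = minute 4 to minute 8, minute 12 to minute 21, minute 60 to minute 63, minute 112 to minute 118, minute 157 to minute 186.
Total: 4 minutes + 9 minutes + 3 minutes + 6 minutes + 29 minutes = 51 minutes.

51 minutes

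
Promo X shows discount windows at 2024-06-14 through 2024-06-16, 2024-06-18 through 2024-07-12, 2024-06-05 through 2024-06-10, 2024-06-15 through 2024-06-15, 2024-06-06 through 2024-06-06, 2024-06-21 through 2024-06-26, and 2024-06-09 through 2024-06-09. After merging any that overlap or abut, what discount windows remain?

Sort by start: 2024-06-05 through 2024-06-10, 2024-06-06 through 2024-06-06, 2024-06-09 through 2024-06-09, 2024-06-14 through 2024-06-16, 2024-06-15 through 2024-06-15, 2024-06-18 through 2024-07-12, 2024-06-21 through 2024-06-26.
2024-06-06 through 2024-06-06 overlaps/touches 2024-06-05 through 2024-06-10 → extend to 2024-06-05 through 2024-06-10.
2024-06-09 through 2024-06-09 overlaps/touches 2024-06-05 through 2024-06-10 → extend to 2024-06-05 through 2024-06-10.
2024-06-14 through 2024-06-16 is disjoint → start new block.
2024-06-15 through 2024-06-15 overlaps/touches 2024-06-14 through 2024-06-16 → extend to 2024-06-14 through 2024-06-16.
2024-06-18 through 2024-07-12 is disjoint → start new block.
2024-06-21 through 2024-06-26 overlaps/touches 2024-06-18 through 2024-07-12 → extend to 2024-06-18 through 2024-07-12.

2024-06-05 through 2024-06-10, 2024-06-14 through 2024-06-16, 2024-06-18 through 2024-07-12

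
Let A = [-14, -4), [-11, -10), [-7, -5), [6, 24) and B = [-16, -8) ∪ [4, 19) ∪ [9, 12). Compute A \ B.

[-8, -4) ∪ [19, 24)

A, merged: [-14, -4), [6, 24).
B, merged: [-16, -8), [4, 19).
[-14, -4) \ B = [-8, -4).
[6, 24) \ B = [19, 24).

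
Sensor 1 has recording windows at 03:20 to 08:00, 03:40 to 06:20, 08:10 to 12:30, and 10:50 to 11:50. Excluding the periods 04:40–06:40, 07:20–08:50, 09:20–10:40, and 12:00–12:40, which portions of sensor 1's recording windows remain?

First set merges to 03:20-08:00, 08:10-12:30.
03:20-08:00 minus B → 03:20-04:40, 06:40-07:20.
08:10-12:30 minus B → 08:50-09:20, 10:40-12:00.

03:20-04:40, 06:40-07:20, 08:50-09:20, 10:40-12:00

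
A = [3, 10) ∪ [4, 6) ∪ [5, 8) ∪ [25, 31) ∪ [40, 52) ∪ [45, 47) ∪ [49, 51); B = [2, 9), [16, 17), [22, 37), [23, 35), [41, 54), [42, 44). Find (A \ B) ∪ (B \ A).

Merge the first list: [3, 10), [25, 31), [40, 52).
Merge the second list: [2, 9), [16, 17), [22, 37), [41, 54).
A \ B = [9, 10), [40, 41).
B \ A = [2, 3), [16, 17), [22, 25), [31, 37), [52, 54).
Union of the two gives the symmetric difference.

[2, 3) ∪ [9, 10) ∪ [16, 17) ∪ [22, 25) ∪ [31, 37) ∪ [40, 41) ∪ [52, 54)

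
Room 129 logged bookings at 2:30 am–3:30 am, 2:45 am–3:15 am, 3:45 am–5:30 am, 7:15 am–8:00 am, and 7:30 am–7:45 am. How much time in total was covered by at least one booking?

3 h 30 min

Merged: 2:30 am–3:30 am, 3:45 am–5:30 am, 7:15 am–8:00 am.
Lengths: 1 h + 1 h 45 min + 45 min = 3 h 30 min.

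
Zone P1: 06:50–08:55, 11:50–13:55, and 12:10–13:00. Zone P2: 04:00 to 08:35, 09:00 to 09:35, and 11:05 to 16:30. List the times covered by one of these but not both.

04:00-06:50, 08:35-08:55, 09:00-09:35, 11:05-11:50, 13:55-16:30

First set merges to 06:50-08:55, 11:50-13:55.
Only in the first: 08:35-08:55.
Only in the second: 04:00-06:50, 09:00-09:35, 11:05-11:50, 13:55-16:30.
Together these are the periods covered by exactly one.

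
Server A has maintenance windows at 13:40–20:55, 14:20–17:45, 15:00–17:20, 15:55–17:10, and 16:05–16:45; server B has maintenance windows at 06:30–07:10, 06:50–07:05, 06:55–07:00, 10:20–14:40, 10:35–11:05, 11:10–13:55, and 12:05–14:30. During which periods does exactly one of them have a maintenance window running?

Merge the first list: 13:40-20:55.
Merge the second list: 06:30-07:10, 10:20-14:40.
A \ B = 14:40-20:55.
B \ A = 06:30-07:10, 10:20-13:40.
Union of the two gives the symmetric difference.

06:30-07:10, 10:20-13:40, 14:40-20:55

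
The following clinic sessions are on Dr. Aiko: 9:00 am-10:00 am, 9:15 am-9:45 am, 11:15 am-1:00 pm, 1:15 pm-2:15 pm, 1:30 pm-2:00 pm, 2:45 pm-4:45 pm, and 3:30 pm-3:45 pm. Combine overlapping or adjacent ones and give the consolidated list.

9:15 am–9:45 am overlaps/touches 9:00 am–10:00 am → extend to 9:00 am–10:00 am.
11:15 am–1:00 pm is disjoint → start new block.
1:15 pm–2:15 pm is disjoint → start new block.
1:30 pm–2:00 pm overlaps/touches 1:15 pm–2:15 pm → extend to 1:15 pm–2:15 pm.
2:45 pm–4:45 pm is disjoint → start new block.
3:30 pm–3:45 pm overlaps/touches 2:45 pm–4:45 pm → extend to 2:45 pm–4:45 pm.

9:00 am–10:00 am, 11:15 am–1:00 pm, 1:15 pm–2:15 pm, 2:45 pm–4:45 pm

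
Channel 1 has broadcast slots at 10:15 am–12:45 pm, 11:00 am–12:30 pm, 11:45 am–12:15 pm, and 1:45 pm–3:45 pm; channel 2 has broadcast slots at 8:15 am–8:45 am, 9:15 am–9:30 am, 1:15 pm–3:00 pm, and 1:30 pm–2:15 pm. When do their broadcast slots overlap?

1:45 pm-3:00 pm

A, merged: 10:15 am-12:45 pm, 1:45 pm-3:45 pm.
B, merged: 8:15 am-8:45 am, 9:15 am-9:30 am, 1:15 pm-3:00 pm.
10:15 am-12:45 pm falls entirely outside B.
1:45 pm-3:45 pm overlaps B on 1:45 pm-3:00 pm.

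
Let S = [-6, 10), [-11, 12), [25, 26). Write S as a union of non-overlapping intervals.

Sort by start: [-11, 12), [-6, 10), [25, 26).
[-6, 10) overlaps/touches [-11, 12) → extend to [-11, 12).
[25, 26) is disjoint → start new block.

[-11, 12) ∪ [25, 26)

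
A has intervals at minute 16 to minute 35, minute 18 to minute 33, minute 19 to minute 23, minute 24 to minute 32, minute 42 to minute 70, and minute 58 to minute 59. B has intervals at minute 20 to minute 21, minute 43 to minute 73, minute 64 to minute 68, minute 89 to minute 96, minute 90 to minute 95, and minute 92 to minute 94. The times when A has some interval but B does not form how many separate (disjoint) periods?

Merge the first list: minute 16 to minute 35, minute 42 to minute 70.
Merge the second list: minute 20 to minute 21, minute 43 to minute 73, minute 89 to minute 96.
A \ B = minute 16 to minute 20, minute 21 to minute 35, minute 42 to minute 43.
That is 3 disjoint pieces.

3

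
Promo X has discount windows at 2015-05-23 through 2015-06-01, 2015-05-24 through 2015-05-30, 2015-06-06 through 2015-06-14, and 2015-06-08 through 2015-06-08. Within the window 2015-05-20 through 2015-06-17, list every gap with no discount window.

2015-05-20 through 2015-05-22, 2015-06-02 through 2015-06-05, 2015-06-15 through 2015-06-17

After merging, the occupied span is 2015-05-23 through 2015-06-01, 2015-06-06 through 2015-06-14.
Uncovered inside 2015-05-20 through 2015-06-17: 2015-05-20 through 2015-05-22, 2015-06-02 through 2015-06-05, 2015-06-15 through 2015-06-17.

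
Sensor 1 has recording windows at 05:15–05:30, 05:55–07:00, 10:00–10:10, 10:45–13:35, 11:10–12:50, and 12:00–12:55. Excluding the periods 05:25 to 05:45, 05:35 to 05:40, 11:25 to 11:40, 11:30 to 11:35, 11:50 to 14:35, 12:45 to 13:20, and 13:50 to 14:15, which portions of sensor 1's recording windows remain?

A, merged: 05:15–05:30, 05:55–07:00, 10:00–10:10, 10:45–13:35.
B, merged: 05:25–05:45, 11:25–11:40, 11:50–14:35.
05:15–05:30 with B removed leaves 05:15–05:25.
05:55–07:00 is untouched.
10:00–10:10 is untouched.
10:45–13:35 with B removed leaves 10:45–11:25, 11:40–11:50.

05:15–05:25, 05:55–07:00, 10:00–10:10, 10:45–11:25, 11:40–11:50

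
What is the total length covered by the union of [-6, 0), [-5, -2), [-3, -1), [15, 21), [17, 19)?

12

Merged: [-6, 0), [15, 21).
Lengths: 6 + 6 = 12.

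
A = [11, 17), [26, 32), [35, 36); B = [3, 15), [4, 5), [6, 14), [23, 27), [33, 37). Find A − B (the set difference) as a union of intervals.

[15, 17) ∪ [27, 32)

B, merged: [3, 15), [23, 27), [33, 37).
[11, 17) with B removed leaves [15, 17).
[26, 32) with B removed leaves [27, 32).
[35, 36) lies entirely inside B → drops out.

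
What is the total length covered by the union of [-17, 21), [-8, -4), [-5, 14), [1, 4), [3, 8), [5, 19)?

38

Merged: [-17, 21).
Length: 38.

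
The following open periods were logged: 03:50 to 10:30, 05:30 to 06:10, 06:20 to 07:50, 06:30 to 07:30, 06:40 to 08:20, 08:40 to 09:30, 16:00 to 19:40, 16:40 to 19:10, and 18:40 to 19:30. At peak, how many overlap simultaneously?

4

At 06:40, 4 of the intervals are simultaneously active.
No point has more.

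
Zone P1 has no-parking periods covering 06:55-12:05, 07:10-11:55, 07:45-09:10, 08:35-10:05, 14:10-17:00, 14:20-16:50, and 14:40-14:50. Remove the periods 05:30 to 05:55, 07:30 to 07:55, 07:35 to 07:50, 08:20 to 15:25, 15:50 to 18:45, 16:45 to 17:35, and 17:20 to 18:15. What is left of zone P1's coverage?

Merge the first list: 06:55-12:05, 14:10-17:00.
Merge the second list: 05:30-05:55, 07:30-07:55, 08:20-15:25, 15:50-18:45.
06:55-12:05 \ B = 06:55-07:30, 07:55-08:20.
14:10-17:00 \ B = 15:25-15:50.

06:55-07:30, 07:55-08:20, 15:25-15:50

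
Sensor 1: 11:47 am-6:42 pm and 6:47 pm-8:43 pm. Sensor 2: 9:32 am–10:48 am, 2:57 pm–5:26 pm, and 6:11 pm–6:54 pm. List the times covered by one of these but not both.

Only in the first: 11:47 am-2:57 pm, 5:26 pm-6:11 pm, 6:54 pm-8:43 pm.
Only in the second: 9:32 am-10:48 am, 6:42 pm-6:47 pm.
Together these are the periods covered by exactly one.

9:32 am-10:48 am, 11:47 am-2:57 pm, 5:26 pm-6:11 pm, 6:42 pm-6:47 pm, 6:54 pm-8:43 pm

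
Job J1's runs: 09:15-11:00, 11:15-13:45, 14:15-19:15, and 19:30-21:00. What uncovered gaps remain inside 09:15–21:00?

After merging, the occupied span is 09:15–11:00, 11:15–13:45, 14:15–19:15, 19:30–21:00.
Gaps within 09:15–21:00: 11:00–11:15, 13:45–14:15, 19:15–19:30.

11:00–11:15, 13:45–14:15, 19:15–19:30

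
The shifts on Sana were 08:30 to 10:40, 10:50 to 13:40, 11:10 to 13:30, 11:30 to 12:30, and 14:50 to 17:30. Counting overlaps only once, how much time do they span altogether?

Merged: 08:30–10:40, 10:50–13:40, 14:50–17:30.
Lengths: 2 h 10 min + 2 h 50 min + 2 h 40 min = 7 h 40 min.

7 h 40 min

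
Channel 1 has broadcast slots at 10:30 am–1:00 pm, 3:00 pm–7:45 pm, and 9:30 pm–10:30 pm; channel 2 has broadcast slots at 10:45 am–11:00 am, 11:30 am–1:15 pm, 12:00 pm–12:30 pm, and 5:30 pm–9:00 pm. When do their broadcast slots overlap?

10:45 am–11:00 am, 11:30 am–1:00 pm, 5:30 pm–7:45 pm

Second set merges to 10:45 am–11:00 am, 11:30 am–1:15 pm, 5:30 pm–9:00 pm.
10:30 am–1:00 pm ∩ B → 10:45 am–11:00 am, 11:30 am–1:00 pm.
3:00 pm–7:45 pm ∩ B → 5:30 pm–7:45 pm.
9:30 pm–10:30 pm meets no B interval.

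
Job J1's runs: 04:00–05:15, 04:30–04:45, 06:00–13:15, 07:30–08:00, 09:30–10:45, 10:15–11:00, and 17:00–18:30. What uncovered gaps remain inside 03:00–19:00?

03:00–04:00, 05:15–06:00, 13:15–17:00, 18:30–19:00

After merging, the occupied span is 04:00–05:15, 06:00–13:15, 17:00–18:30.
Uncovered inside 03:00–19:00: 03:00–04:00, 05:15–06:00, 13:15–17:00, 18:30–19:00.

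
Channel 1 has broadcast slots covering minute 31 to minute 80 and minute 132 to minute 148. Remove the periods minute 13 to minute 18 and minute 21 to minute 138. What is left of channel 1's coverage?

minute 31 to minute 80: entirely removed.
minute 132 to minute 148 \ B = minute 138 to minute 148.

minute 138 to minute 148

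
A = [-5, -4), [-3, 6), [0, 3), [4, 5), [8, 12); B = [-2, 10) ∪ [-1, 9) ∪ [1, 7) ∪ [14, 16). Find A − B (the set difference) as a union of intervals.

First set merges to [-5, -4), [-3, 6), [8, 12).
Second set merges to [-2, 10), [14, 16).
[-5, -4): nothing removed.
[-3, 6) \ B = [-3, -2).
[8, 12) \ B = [10, 12).

[-5, -4) ∪ [-3, -2) ∪ [10, 12)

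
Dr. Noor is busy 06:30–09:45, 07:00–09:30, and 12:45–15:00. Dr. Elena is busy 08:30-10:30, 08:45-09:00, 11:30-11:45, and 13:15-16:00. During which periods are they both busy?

08:30–09:45, 13:15–15:00

First set merges to 06:30–09:45, 12:45–15:00.
Second set merges to 08:30–10:30, 11:30–11:45, 13:15–16:00.
06:30–09:45 ∩ B → 08:30–09:45.
12:45–15:00 ∩ B → 13:15–15:00.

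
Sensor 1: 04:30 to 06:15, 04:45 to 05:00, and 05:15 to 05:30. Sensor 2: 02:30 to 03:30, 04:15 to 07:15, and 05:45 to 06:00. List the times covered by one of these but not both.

02:30-03:30, 04:15-04:30, 06:15-07:15

A, merged: 04:30-06:15.
B, merged: 02:30-03:30, 04:15-07:15.
A but not B: none.
B but not A: 02:30-03:30, 04:15-04:30, 06:15-07:15.
Combining gives A △ B.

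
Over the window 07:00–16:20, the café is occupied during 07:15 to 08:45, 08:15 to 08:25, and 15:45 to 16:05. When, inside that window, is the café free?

The merged coverage is 07:15-08:45, 15:45-16:05.
Uncovered inside 07:00-16:20: 07:00-07:15, 08:45-15:45, 16:05-16:20.

07:00-07:15, 08:45-15:45, 16:05-16:20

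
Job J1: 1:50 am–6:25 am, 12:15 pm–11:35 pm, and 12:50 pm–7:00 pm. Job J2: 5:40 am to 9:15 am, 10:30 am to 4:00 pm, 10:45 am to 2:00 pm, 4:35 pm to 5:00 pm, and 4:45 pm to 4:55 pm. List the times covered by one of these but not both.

A, merged: 1:50 am-6:25 am, 12:15 pm-11:35 pm.
B, merged: 5:40 am-9:15 am, 10:30 am-4:00 pm, 4:35 pm-5:00 pm.
Only in the first: 1:50 am-5:40 am, 4:00 pm-4:35 pm, 5:00 pm-11:35 pm.
Only in the second: 6:25 am-9:15 am, 10:30 am-12:15 pm.
Together these are the periods covered by exactly one.

1:50 am-5:40 am, 6:25 am-9:15 am, 10:30 am-12:15 pm, 4:00 pm-4:35 pm, 5:00 pm-11:35 pm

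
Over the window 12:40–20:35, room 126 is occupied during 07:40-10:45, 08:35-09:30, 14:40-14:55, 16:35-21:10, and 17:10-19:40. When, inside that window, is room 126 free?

12:40–14:40, 14:55–16:35

Covered (merged): 07:40–10:45, 14:40–14:55, 16:35–21:10.
Complement within 12:40–20:35: 12:40–14:40, 14:55–16:35.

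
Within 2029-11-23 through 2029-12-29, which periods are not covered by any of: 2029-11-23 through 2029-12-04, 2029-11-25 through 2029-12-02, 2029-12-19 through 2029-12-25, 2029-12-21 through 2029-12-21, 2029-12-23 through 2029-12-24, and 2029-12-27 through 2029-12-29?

Covered (merged): 2029-11-23 through 2029-12-04, 2029-12-19 through 2029-12-25, 2029-12-27 through 2029-12-29.
Uncovered inside 2029-11-23 through 2029-12-29: 2029-12-05 through 2029-12-18, 2029-12-26 through 2029-12-26.

2029-12-05 through 2029-12-18, 2029-12-26 through 2029-12-26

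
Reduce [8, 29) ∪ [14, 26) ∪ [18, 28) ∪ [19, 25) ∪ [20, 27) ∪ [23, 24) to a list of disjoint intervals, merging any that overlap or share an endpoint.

[14, 26) overlaps/touches [8, 29) → extend to [8, 29).
[18, 28) overlaps/touches [8, 29) → extend to [8, 29).
[19, 25) overlaps/touches [8, 29) → extend to [8, 29).
[20, 27) overlaps/touches [8, 29) → extend to [8, 29).
[23, 24) overlaps/touches [8, 29) → extend to [8, 29).

[8, 29)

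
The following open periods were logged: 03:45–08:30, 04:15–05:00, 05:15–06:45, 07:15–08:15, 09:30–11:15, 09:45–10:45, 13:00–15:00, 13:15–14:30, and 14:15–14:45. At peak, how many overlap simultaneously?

Sweep endpoints in order; track running count of active intervals.
Peak of 3 reached at 14:15.

3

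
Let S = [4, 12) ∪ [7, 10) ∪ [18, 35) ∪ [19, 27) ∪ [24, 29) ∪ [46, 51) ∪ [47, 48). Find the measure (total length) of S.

Merged: [4, 12), [18, 35), [46, 51).
Lengths: 8 + 17 + 5 = 30.

30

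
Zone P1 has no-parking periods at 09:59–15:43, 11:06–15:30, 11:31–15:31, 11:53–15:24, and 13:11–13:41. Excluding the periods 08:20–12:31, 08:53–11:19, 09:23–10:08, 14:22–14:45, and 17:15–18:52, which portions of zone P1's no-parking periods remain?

A, merged: 09:59–15:43.
B, merged: 08:20–12:31, 14:22–14:45, 17:15–18:52.
09:59–15:43 minus B → 12:31–14:22, 14:45–15:43.

12:31–14:22, 14:45–15:43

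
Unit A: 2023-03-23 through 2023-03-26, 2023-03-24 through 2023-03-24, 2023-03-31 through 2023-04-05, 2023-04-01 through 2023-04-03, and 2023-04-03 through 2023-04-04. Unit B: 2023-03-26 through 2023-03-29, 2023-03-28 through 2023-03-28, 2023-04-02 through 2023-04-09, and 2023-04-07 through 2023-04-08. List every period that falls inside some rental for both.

2023-03-26 through 2023-03-26, 2023-04-02 through 2023-04-05

Merge the first list: 2023-03-23 through 2023-03-26, 2023-03-31 through 2023-04-05.
Merge the second list: 2023-03-26 through 2023-03-29, 2023-04-02 through 2023-04-09.
2023-03-23 through 2023-03-26 overlaps B on 2023-03-26 through 2023-03-26.
2023-03-31 through 2023-04-05 overlaps B on 2023-04-02 through 2023-04-05.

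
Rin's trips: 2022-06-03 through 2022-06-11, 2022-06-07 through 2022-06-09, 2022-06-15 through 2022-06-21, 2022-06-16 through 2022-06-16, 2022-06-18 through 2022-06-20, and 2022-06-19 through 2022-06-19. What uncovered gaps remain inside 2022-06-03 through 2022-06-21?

2022-06-12 through 2022-06-14

The merged coverage is 2022-06-03 through 2022-06-11, 2022-06-15 through 2022-06-21.
Gaps within 2022-06-03 through 2022-06-21: 2022-06-12 through 2022-06-14.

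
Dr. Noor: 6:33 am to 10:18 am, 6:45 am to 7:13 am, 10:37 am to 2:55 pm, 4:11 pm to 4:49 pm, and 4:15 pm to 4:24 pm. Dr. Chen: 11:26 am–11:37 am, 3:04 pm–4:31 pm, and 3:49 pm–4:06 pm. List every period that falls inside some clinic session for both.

Merge the first list: 6:33 am-10:18 am, 10:37 am-2:55 pm, 4:11 pm-4:49 pm.
Merge the second list: 11:26 am-11:37 am, 3:04 pm-4:31 pm.
6:33 am-10:18 am: no overlap with the second set.
10:37 am-2:55 pm meets the second set on 11:26 am-11:37 am.
4:11 pm-4:49 pm meets the second set on 4:11 pm-4:31 pm.

11:26 am-11:37 am, 4:11 pm-4:31 pm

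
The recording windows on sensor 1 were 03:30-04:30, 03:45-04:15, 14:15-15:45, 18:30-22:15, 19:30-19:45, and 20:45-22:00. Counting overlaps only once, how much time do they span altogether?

6 h 15 min

Merged: 03:30–04:30, 14:15–15:45, 18:30–22:15.
Lengths: 1 h + 1 h 30 min + 3 h 45 min = 6 h 15 min.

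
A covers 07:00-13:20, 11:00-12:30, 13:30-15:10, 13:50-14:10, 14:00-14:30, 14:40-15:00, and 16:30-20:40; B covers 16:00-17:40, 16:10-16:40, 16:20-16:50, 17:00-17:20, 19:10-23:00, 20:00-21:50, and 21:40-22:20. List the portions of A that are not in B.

Merge the first list: 07:00-13:20, 13:30-15:10, 16:30-20:40.
Merge the second list: 16:00-17:40, 19:10-23:00.
07:00-13:20: nothing removed.
13:30-15:10: nothing removed.
16:30-20:40 \ B = 17:40-19:10.

07:00-13:20, 13:30-15:10, 17:40-19:10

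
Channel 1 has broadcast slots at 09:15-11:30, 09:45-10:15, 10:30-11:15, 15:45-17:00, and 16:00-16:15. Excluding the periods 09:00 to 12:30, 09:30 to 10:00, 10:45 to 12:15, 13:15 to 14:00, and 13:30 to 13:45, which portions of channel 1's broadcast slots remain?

Merge the first list: 09:15–11:30, 15:45–17:00.
Merge the second list: 09:00–12:30, 13:15–14:00.
09:15–11:30: entirely removed.
15:45–17:00: nothing removed.

15:45–17:00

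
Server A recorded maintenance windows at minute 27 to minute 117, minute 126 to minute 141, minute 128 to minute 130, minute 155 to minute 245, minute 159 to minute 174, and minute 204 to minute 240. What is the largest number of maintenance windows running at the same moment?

Sweep endpoints in order; track running count of active intervals.
Peak of 2 reached at minute 128.

2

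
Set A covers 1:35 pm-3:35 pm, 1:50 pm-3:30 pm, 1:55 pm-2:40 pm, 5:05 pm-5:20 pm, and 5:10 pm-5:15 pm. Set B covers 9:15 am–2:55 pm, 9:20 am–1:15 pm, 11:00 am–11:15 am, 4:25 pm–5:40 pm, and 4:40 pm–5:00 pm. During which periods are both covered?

First set merges to 1:35 pm–3:35 pm, 5:05 pm–5:20 pm.
Second set merges to 9:15 am–2:55 pm, 4:25 pm–5:40 pm.
1:35 pm–3:35 pm ∩ B → 1:35 pm–2:55 pm.
5:05 pm–5:20 pm ∩ B → 5:05 pm–5:20 pm.

1:35 pm–2:55 pm, 5:05 pm–5:20 pm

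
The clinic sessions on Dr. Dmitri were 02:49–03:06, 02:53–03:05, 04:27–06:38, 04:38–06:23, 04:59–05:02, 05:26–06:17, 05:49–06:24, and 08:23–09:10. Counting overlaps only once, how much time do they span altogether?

3 h 15 min

Merged: 02:49-03:06, 04:27-06:38, 08:23-09:10.
Lengths: 17 min + 2 h 11 min + 47 min = 3 h 15 min.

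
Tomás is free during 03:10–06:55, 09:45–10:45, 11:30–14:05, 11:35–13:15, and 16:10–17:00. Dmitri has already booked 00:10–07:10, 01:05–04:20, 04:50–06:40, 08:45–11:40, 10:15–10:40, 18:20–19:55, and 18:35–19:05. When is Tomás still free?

11:40–14:05, 16:10–17:00

Merge the first list: 03:10–06:55, 09:45–10:45, 11:30–14:05, 16:10–17:00.
Merge the second list: 00:10–07:10, 08:45–11:40, 18:20–19:55.
03:10–06:55: fully covered by B → removed.
09:45–10:45: fully covered by B → removed.
11:30–14:05 minus B → 11:40–14:05.
16:10–17:00: no B overlap → unchanged.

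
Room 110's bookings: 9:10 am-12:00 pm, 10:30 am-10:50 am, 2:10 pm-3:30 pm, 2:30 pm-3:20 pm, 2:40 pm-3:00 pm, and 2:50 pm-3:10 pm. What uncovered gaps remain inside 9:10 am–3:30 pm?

12:00 pm–2:10 pm

After merging, the occupied span is 9:10 am–12:00 pm, 2:10 pm–3:30 pm.
Complement within 9:10 am–3:30 pm: 12:00 pm–2:10 pm.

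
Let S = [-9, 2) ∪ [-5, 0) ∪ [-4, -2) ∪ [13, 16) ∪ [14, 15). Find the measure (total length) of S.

Merged: [-9, 2), [13, 16).
Lengths: 11 + 3 = 14.

14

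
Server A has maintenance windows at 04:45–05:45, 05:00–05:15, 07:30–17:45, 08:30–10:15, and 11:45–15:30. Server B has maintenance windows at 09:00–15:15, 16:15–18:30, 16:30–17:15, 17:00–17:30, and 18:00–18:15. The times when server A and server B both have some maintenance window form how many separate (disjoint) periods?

Merge the first list: 04:45–05:45, 07:30–17:45.
Merge the second list: 09:00–15:15, 16:15–18:30.
A ∩ B = 09:00–15:15, 16:15–17:45.
That is 2 disjoint pieces.

2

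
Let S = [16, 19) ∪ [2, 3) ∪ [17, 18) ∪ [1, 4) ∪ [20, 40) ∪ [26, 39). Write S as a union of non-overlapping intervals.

Sort by start: [1, 4), [2, 3), [16, 19), [17, 18), [20, 40), [26, 39).
[2, 3) overlaps/touches [1, 4) → extend to [1, 4).
[16, 19) is disjoint → start new block.
[17, 18) overlaps/touches [16, 19) → extend to [16, 19).
[20, 40) is disjoint → start new block.
[26, 39) overlaps/touches [20, 40) → extend to [20, 40).

[1, 4) ∪ [16, 19) ∪ [20, 40)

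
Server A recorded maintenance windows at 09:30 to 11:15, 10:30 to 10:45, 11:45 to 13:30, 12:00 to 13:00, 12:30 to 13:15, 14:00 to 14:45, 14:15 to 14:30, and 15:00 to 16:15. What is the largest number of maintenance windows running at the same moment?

Walk the sorted start/end points keeping a running depth.
The depth first hits 3 at 12:30.

3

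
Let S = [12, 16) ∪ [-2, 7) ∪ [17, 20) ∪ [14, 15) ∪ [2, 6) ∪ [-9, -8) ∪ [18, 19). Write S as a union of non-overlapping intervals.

Sort by start: [-9, -8), [-2, 7), [2, 6), [12, 16), [14, 15), [17, 20), [18, 19).
[-2, 7) is disjoint → start new block.
[2, 6) overlaps/touches [-2, 7) → extend to [-2, 7).
[12, 16) is disjoint → start new block.
[14, 15) overlaps/touches [12, 16) → extend to [12, 16).
[17, 20) is disjoint → start new block.
[18, 19) overlaps/touches [17, 20) → extend to [17, 20).

[-9, -8) ∪ [-2, 7) ∪ [12, 16) ∪ [17, 20)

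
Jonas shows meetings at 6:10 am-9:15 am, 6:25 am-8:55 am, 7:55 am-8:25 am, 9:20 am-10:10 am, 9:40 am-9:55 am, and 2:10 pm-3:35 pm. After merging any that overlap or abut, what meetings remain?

6:25 am-8:55 am overlaps/touches 6:10 am-9:15 am → extend to 6:10 am-9:15 am.
7:55 am-8:25 am overlaps/touches 6:10 am-9:15 am → extend to 6:10 am-9:15 am.
9:20 am-10:10 am is disjoint → start new block.
9:40 am-9:55 am overlaps/touches 9:20 am-10:10 am → extend to 9:20 am-10:10 am.
2:10 pm-3:35 pm is disjoint → start new block.

6:10 am-9:15 am, 9:20 am-10:10 am, 2:10 pm-3:35 pm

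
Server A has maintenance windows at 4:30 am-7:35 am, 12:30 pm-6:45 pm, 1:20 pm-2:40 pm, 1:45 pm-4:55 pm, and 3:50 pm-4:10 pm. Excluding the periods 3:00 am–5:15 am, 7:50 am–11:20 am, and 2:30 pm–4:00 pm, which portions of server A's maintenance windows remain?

5:15 am-7:35 am, 12:30 pm-2:30 pm, 4:00 pm-6:45 pm

Merge the first list: 4:30 am-7:35 am, 12:30 pm-6:45 pm.
4:30 am-7:35 am minus B → 5:15 am-7:35 am.
12:30 pm-6:45 pm minus B → 12:30 pm-2:30 pm, 4:00 pm-6:45 pm.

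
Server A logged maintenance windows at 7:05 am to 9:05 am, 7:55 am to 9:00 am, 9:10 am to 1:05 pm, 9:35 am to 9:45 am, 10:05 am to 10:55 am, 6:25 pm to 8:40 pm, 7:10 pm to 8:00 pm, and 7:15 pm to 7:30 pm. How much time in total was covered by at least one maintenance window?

8 h 10 min

Merged: 7:05 am-9:05 am, 9:10 am-1:05 pm, 6:25 pm-8:40 pm.
Lengths: 2 h + 3 h 55 min + 2 h 15 min = 8 h 10 min.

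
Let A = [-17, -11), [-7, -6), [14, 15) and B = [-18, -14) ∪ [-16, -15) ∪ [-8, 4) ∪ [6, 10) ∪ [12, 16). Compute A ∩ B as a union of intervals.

[-17, -14) ∪ [-7, -6) ∪ [14, 15)

Merge the second list: [-18, -14), [-8, 4), [6, 10), [12, 16).
[-17, -11) ∩ B → [-17, -14).
[-7, -6) ∩ B → [-7, -6).
[14, 15) ∩ B → [14, 15).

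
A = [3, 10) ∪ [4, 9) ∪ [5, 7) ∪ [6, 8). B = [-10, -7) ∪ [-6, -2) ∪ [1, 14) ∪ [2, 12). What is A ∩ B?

[3, 10)

First set merges to [3, 10).
Second set merges to [-10, -7), [-6, -2), [1, 14).
[3, 10) overlaps B on [3, 10).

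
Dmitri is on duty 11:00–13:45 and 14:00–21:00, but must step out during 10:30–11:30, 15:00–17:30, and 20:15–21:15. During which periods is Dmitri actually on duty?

11:30–13:45, 14:00–15:00, 17:30–20:15

11:00–13:45 minus B → 11:30–13:45.
14:00–21:00 minus B → 14:00–15:00, 17:30–20:15.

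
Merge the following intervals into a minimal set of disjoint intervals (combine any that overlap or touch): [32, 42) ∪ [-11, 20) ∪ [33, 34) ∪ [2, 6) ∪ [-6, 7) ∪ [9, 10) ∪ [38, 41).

[-11, 20) ∪ [32, 42)

Sort by start: [-11, 20), [-6, 7), [2, 6), [9, 10), [32, 42), [33, 34), [38, 41).
[-6, 7) overlaps/touches [-11, 20) → extend to [-11, 20).
[2, 6) overlaps/touches [-11, 20) → extend to [-11, 20).
[9, 10) overlaps/touches [-11, 20) → extend to [-11, 20).
[32, 42) is disjoint → start new block.
[33, 34) overlaps/touches [32, 42) → extend to [32, 42).
[38, 41) overlaps/touches [32, 42) → extend to [32, 42).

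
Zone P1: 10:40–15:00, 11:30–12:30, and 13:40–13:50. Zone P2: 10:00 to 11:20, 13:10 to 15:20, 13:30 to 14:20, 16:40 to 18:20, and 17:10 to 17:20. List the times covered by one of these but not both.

Merge the first list: 10:40–15:00.
Merge the second list: 10:00–11:20, 13:10–15:20, 16:40–18:20.
A \ B = 11:20–13:10.
B \ A = 10:00–10:40, 15:00–15:20, 16:40–18:20.
Union of the two gives the symmetric difference.

10:00–10:40, 11:20–13:10, 15:00–15:20, 16:40–18:20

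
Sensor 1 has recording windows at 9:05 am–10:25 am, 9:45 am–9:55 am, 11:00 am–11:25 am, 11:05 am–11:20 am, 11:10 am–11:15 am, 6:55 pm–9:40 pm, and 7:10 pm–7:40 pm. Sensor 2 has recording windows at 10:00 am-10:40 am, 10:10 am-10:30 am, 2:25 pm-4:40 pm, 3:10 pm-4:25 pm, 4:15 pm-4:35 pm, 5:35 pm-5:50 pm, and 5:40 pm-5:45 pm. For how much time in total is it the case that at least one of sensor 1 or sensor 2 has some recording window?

7 h 15 min

Merge the first list: 9:05 am-10:25 am, 11:00 am-11:25 am, 6:55 pm-9:40 pm.
Merge the second list: 10:00 am-10:40 am, 2:25 pm-4:40 pm, 5:35 pm-5:50 pm.
A ∪ B = 9:05 am-10:40 am, 11:00 am-11:25 am, 2:25 pm-4:40 pm, 5:35 pm-5:50 pm, 6:55 pm-9:40 pm.
Total: 1 h 35 min + 25 min + 2 h 15 min + 15 min + 2 h 45 min = 7 h 15 min.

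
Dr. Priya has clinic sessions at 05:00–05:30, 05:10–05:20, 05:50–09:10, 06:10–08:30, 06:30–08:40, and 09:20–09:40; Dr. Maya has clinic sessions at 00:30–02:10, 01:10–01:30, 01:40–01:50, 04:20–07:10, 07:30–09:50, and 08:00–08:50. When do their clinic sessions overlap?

First set merges to 05:00–05:30, 05:50–09:10, 09:20–09:40.
Second set merges to 00:30–02:10, 04:20–07:10, 07:30–09:50.
05:00–05:30 ∩ B → 05:00–05:30.
05:50–09:10 ∩ B → 05:50–07:10, 07:30–09:10.
09:20–09:40 ∩ B → 09:20–09:40.

05:00–05:30, 05:50–07:10, 07:30–09:10, 09:20–09:40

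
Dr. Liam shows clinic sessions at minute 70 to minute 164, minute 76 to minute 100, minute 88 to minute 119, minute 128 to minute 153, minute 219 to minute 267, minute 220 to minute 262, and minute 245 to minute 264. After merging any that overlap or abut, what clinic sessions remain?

minute 70 to minute 164, minute 219 to minute 267

minute 76 to minute 100 overlaps/touches minute 70 to minute 164 → extend to minute 70 to minute 164.
minute 88 to minute 119 overlaps/touches minute 70 to minute 164 → extend to minute 70 to minute 164.
minute 128 to minute 153 overlaps/touches minute 70 to minute 164 → extend to minute 70 to minute 164.
minute 219 to minute 267 is disjoint → start new block.
minute 220 to minute 262 overlaps/touches minute 219 to minute 267 → extend to minute 219 to minute 267.
minute 245 to minute 264 overlaps/touches minute 219 to minute 267 → extend to minute 219 to minute 267.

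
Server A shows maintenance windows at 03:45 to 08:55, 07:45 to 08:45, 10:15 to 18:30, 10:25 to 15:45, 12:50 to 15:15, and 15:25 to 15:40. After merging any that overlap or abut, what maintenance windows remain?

07:45–08:45 overlaps/touches 03:45–08:55 → extend to 03:45–08:55.
10:15–18:30 is disjoint → start new block.
10:25–15:45 overlaps/touches 10:15–18:30 → extend to 10:15–18:30.
12:50–15:15 overlaps/touches 10:15–18:30 → extend to 10:15–18:30.
15:25–15:40 overlaps/touches 10:15–18:30 → extend to 10:15–18:30.

03:45–08:55, 10:15–18:30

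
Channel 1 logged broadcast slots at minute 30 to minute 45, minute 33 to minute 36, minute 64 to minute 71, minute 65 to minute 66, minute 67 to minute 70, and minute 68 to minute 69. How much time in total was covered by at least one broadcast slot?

Merged: minute 30 to minute 45, minute 64 to minute 71.
Lengths: 15 minutes + 7 minutes = 22 minutes.

22 minutes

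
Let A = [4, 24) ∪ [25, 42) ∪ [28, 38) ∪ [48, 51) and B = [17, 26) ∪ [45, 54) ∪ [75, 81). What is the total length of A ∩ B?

First set merges to [4, 24), [25, 42), [48, 51).
A ∩ B = [17, 24), [25, 26), [48, 51).
Total: 7 + 1 + 3 = 11.

11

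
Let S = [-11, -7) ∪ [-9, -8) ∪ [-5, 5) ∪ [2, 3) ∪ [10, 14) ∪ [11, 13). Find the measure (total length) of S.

18

Merged: [-11, -7), [-5, 5), [10, 14).
Lengths: 4 + 10 + 4 = 18.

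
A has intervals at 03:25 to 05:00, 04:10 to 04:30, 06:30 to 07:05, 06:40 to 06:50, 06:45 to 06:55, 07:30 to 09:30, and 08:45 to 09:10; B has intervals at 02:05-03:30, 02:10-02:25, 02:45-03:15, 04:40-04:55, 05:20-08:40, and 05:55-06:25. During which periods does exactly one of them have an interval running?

First set merges to 03:25–05:00, 06:30–07:05, 07:30–09:30.
Second set merges to 02:05–03:30, 04:40–04:55, 05:20–08:40.
Only in the first: 03:30–04:40, 04:55–05:00, 08:40–09:30.
Only in the second: 02:05–03:25, 05:20–06:30, 07:05–07:30.
Together these are the periods covered by exactly one.

02:05–03:25, 03:30–04:40, 04:55–05:00, 05:20–06:30, 07:05–07:30, 08:40–09:30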